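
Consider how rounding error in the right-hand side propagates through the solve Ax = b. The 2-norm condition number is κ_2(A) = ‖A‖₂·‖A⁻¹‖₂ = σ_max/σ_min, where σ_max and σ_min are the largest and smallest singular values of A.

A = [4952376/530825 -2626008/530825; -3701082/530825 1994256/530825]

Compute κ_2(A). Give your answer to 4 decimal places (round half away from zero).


312.2500

M = AᵀA = [1528961440644/11271007225 -32617414368/450840289; -32617414368/450840289 434919000384/11271007225]. tr(M)=6795434052/39000025, det(M)=303595776/975000625
solving λ² − 6795434052/39000025·λ + 303595776/975000625 = 0 gives λ = 4356/25, 69696/39000025
κ_2(A) = √(λ_max/λ_min) = √((4356/25) / (69696/39000025)) = 312.2500


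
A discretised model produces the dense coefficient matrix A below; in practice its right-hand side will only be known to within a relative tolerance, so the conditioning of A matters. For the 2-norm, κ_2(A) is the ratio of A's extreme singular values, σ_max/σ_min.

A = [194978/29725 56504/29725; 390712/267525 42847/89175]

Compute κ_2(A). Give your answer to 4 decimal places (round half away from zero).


130.5000

form AᵀA = [1922656708/42575625 186913048/14191875; 186913048/14191875 18185713/4730625] with trace 3338125/68121 and determinant 9604/68121
λ_max, λ_min = (3338125/68121 ± √11140461579289/4640470641)/2 = 49, 196/68121
κ = σ_max/σ_min = 7/(14/261) = 130.5000


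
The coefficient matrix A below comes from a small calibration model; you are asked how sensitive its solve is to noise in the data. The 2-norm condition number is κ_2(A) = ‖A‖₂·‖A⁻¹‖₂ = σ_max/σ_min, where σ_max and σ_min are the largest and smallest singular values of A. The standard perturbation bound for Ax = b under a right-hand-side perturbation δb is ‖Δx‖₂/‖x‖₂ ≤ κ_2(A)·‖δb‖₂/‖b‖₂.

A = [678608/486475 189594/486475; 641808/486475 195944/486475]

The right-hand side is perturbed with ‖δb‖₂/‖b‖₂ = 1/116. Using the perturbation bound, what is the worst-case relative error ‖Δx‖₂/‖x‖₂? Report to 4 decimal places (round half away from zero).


0.7231

form AᵀA = [1037367808/281400625 302518944/281400625; 302518944/281400625 88394692/281400625] with trace 1801220/450241 and determinant 1024/450241
λ_max, λ_min = (1801220/450241 ± √3242549301264/202716958081)/2 = 4, 256/450241
σ_max=√4=2, σ_min=√(256/450241)=(16/671) → κ = 83.8750
perturbation bound = 83.8750·1/116 = 0.7231


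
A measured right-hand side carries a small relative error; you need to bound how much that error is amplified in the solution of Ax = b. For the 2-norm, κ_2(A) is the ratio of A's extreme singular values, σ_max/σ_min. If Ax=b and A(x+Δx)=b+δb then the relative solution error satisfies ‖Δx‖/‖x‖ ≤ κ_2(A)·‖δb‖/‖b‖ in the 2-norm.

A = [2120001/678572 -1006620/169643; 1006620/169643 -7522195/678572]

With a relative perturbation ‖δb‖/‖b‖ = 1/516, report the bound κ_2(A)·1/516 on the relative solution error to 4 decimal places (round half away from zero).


0.6826

AᵀA = [71650330209/1593287056 -8396217420/99580441; -8396217420/99580441 251889130825/1593287056]; tr = 559756853/2756552, det = 29322225/88209664
λ_max, λ_min = (559756853/2756552 ± √19582351934419849/474911183044)/2 = 3249/16, 9025/5513104
σ_max=√(3249/16)=(57/4), σ_min=√(9025/5513104)=(95/2348) → κ = 352.2000
worst-case relative error ≤ 352.2000 × 1/516 = 0.6826


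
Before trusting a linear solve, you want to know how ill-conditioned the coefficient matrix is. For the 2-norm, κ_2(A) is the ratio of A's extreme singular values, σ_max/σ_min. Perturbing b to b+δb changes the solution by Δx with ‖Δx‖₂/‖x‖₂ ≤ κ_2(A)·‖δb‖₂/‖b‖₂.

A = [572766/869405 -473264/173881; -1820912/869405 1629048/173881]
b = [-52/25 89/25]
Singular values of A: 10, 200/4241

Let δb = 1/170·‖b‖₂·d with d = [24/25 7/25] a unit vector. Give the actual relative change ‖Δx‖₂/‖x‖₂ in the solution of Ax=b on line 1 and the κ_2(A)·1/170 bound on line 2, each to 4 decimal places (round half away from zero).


0.0242
1.2474

σ_max = 10, σ_min = 200/4241
κ = σ_max/σ_min = 10/(200/4241) = 212.0500
worst-case relative error ≤ 212.0500 × 1/170 = 1.2474
solve Ax = b  →  x = [-20.7756 -4.2645]
‖b‖₂ = 4.1231 and ‖x‖₂ = 21.2088
Δx = A⁻¹·δb where δb = 1/170·4.1231·d; ‖Δx‖ = 0.5143
relative error = 0.0242
realised/bound (from unrounded values) ≈ 0.0194


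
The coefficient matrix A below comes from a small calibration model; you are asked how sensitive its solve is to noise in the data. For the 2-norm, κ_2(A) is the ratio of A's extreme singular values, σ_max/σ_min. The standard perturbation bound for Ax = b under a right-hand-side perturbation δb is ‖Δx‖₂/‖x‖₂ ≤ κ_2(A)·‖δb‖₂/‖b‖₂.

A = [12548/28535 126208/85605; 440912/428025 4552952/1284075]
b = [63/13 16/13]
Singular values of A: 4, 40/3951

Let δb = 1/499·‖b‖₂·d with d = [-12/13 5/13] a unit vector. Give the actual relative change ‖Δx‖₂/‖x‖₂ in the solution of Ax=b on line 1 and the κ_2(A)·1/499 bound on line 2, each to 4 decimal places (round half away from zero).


largest singular value 4, smallest 40/3951
condition number: 4 ÷ (40/3951) = 395.1000
κ_2(A)·‖δb‖/‖b‖ = 0.7918
solve Ax = b  →  x = [379.5060 -109.9080]
2-norm of b is 5.0000; of x, 395.1007
with δb = [-0.0092 0.0039], A·Δx = δb → ‖Δx‖ = 0.9897
dividing the unrounded norms, ‖Δx‖/‖x‖ = 0.0025
so the bound overstates the realised error by a factor of ≈ 316.0806 (computed from the unrounded values)

0.0025
0.7918


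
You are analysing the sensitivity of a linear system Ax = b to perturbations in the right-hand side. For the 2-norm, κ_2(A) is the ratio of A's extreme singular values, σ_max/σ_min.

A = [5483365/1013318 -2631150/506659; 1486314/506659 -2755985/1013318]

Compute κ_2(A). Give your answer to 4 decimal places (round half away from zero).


form AᵀA = [38903808949609/1026813369124 -9261907454520/256703342281; -9261907454520/256703342281 35287254610225/1026813369124] with trace 44108836837/610471682 and determinant 1305015625/4883773456
solving λ² − 44108836837/610471682·λ + 1305015625/4883773456 = 0 gives λ = 289/4, 4515625/1220943364
so κ_2 = √((289/4) / (4515625/1220943364)) = 139.7680

139.7680


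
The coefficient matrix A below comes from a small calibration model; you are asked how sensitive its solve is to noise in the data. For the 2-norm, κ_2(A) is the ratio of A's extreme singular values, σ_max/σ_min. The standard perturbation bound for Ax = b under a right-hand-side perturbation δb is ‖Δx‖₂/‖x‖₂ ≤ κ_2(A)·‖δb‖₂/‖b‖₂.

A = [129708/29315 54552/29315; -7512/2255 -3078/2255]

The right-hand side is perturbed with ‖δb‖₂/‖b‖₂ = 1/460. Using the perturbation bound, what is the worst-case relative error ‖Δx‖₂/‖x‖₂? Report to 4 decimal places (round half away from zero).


0.4902

AᵀA = [1054434384/34374769 439337520/34374769; 439337520/34374769 183081636/34374769]; tr = 7322580/203401, det = 5184/203401
λ_max, λ_min = (7322580/203401 ± √53615960133264/41371966801)/2 = 36, 144/203401
κ_2(A) = √(λ_max/λ_min) = √(36 / (144/203401)) = 225.5000
worst-case relative error ≤ 225.5000 × 1/460 = 0.4902


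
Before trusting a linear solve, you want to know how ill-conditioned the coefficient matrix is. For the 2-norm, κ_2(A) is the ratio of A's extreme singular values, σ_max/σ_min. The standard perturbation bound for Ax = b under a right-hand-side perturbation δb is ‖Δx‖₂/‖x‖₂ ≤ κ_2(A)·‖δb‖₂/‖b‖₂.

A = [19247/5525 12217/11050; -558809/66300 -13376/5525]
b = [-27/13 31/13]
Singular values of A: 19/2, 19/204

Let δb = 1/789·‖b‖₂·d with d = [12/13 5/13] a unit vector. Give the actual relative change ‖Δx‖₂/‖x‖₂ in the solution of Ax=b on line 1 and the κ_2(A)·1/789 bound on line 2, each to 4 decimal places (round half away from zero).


0.0040
0.1293

σ_max = 19/2, σ_min = 19/204
condition number: (19/2) ÷ (19/204) = 102.0000
κ_2(A)·‖δb‖/‖b‖ = 0.1293
solve Ax = b  →  x = [2.7032 -10.3958]
‖b‖₂ = 3.1623 and ‖x‖₂ = 10.7415
Δx = A⁻¹·δb where δb = 1/789·3.1623·d; ‖Δx‖ = 0.0430
realised ‖Δx‖/‖x‖ = 0.0040
realised/bound (from unrounded values) ≈ 0.0310


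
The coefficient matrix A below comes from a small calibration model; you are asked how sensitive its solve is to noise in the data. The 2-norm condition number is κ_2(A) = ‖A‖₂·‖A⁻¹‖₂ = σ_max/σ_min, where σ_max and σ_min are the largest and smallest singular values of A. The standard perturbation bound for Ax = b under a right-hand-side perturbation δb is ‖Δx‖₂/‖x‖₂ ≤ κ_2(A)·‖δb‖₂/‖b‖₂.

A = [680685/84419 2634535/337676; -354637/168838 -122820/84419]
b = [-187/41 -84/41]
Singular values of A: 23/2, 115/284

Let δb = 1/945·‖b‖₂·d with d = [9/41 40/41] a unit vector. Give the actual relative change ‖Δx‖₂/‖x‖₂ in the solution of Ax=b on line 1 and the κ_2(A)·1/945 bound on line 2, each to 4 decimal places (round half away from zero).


largest singular value 23/2, smallest 115/284
κ = σ_max/σ_min = (23/2)/(115/284) = 28.4000
worst-case relative error ≤ 28.4000 × 1/945 = 0.0301
solve Ax = b  →  x = [4.8576 -5.6048]
‖b‖ = 5.0000, ‖x‖ = 7.4169
with δb = [0.0012 0.0052], A·Δx = δb → ‖Δx‖ = 0.0131
realised ‖Δx‖/‖x‖ = 0.0018
so the bound overstates the realised error by a factor of ≈ 17.0588 (computed from the unrounded values)

0.0018
0.0301


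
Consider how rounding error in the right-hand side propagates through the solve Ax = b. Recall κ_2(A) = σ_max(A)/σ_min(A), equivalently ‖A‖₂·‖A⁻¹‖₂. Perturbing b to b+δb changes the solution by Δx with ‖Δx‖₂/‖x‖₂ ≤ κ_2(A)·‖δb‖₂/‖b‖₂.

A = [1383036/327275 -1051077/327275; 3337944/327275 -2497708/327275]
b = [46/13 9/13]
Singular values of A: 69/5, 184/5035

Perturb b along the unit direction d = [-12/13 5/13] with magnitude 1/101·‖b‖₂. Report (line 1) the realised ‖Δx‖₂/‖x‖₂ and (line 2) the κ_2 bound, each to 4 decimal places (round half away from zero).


σ_max = 69/5, σ_min = 184/5035
κ = σ_max/σ_min = (69/5)/(184/5035) = 377.6250
bound on ‖Δx‖/‖x‖: κ·ε = 377.6250·1/101 = 3.7389
solve Ax = b  →  x = [-49.1395 -65.7609]
‖b‖ = 3.6056, ‖x‖ = 82.0925
δb = ε·‖b‖·d = [-0.0330 0.0137]; solving A·Δx = δb gives ‖Δx‖ = 0.9769
relative error = 0.0119
so the bound overstates the realised error by a factor of ≈ 314.2035 (computed from the unrounded values)

0.0119
3.7389


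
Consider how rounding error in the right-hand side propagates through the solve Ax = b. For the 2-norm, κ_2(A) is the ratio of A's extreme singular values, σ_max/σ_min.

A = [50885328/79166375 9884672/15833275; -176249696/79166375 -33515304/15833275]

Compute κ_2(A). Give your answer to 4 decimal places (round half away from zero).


M = AᵀA = [53845235113216/10027703889025 10256075069184/2005540777805; 10256075069184/2005540777805 1953571748416/401108155561]. tr(M)=122098131776/11923548025, det(M)=409600/476941921
eigenvalues of AᵀA: λ = (tr ± √(tr²−4·det))/2 = 256/25, 40000/476941921
κ = σ_max/σ_min = (16/5)/(200/21839) = 349.4240

349.4240


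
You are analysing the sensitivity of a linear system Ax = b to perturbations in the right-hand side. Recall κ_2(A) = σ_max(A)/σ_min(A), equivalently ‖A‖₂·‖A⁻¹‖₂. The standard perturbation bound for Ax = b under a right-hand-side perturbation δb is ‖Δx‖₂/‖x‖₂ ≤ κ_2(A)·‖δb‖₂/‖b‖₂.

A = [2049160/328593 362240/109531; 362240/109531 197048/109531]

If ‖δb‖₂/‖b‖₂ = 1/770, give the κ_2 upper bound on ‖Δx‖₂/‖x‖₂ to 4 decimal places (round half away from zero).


0.2953

form AᵀA = [18615976000/373610241 3309424640/124536747; 3309424640/124536747 588393536/41512249] with trace 82738816/1292769 and determinant 102400/1292769
char-poly roots: 64 and 1600/1292769
κ = σ_max/σ_min = 8/(40/1137) = 227.4000
κ_2(A)·‖δb‖/‖b‖ = 0.2953


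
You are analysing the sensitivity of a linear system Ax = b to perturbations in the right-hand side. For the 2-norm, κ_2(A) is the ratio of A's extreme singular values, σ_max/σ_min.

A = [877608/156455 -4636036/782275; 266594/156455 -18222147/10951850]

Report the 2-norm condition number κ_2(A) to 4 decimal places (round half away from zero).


M = AᵀA = [33650726500/979126681 -247274508015/6853886767; -247274508015/6853886767 7271426049241/191908829476]. tr(M)=16488666401/228191236, det(M)=33408400/57047809
λ_max, λ_min = (16488666401/228191236 ± √271754143618045774401/52071240187207696)/2 = 289/4, 462400/57047809
κ = σ_max/σ_min = (17/2)/(680/7553) = 94.4125

94.4125


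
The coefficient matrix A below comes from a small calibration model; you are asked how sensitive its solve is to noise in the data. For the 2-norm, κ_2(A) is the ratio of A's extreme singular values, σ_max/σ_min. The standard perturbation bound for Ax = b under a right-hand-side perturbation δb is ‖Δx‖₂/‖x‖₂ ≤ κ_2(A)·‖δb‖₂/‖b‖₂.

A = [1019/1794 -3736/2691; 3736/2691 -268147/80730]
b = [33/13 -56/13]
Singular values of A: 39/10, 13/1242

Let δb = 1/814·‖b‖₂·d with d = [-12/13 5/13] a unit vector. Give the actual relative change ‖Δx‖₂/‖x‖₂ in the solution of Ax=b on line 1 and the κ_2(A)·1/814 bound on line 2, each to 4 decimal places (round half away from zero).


σ_max = 39/10, σ_min = 13/1242
κ_2(A) = (39/10) / (13/1242) = 372.6000
bound on ‖Δx‖/‖x‖: κ·ε = 372.6000·1/814 = 0.4577
solve Ax = b  →  x = [-353.0533 -146.2722]
‖b‖₂ = 5.0000 and ‖x‖₂ = 382.1546
Δx = A⁻¹·δb where δb = 1/814·5.0000·d; ‖Δx‖ = 0.5868
realised ‖Δx‖/‖x‖ = 0.0015
realised/bound (from unrounded values) ≈ 0.0034

0.0015
0.4577


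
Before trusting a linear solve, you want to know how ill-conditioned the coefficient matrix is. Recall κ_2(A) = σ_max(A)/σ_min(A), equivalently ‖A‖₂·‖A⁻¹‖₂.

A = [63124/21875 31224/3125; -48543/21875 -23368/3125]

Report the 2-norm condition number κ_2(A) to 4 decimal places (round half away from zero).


M = AᵀA = [253642489/19140625 124213464/2734375; 124213464/2734375 60840064/390625]. tr(M)=5175689/30625, det(M)=10816/30625
eigenvalues of AᵀA: λ = (tr ± √(tr²−4·det))/2 = 169, 64/30625
σ_max=√169=13, σ_min=√(64/30625)=(8/175) → κ = 284.3750

284.3750


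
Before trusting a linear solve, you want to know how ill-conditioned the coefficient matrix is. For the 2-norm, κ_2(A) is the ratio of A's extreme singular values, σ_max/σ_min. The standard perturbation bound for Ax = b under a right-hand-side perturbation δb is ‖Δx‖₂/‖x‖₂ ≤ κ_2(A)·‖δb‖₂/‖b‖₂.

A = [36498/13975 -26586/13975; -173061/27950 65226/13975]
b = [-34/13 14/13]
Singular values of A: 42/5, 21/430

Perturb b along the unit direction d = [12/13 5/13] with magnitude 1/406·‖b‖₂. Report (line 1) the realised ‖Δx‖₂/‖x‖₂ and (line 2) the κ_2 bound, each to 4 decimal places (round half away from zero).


0.0035
0.4236

from the listed singular values, σ₁ = 42/5, σ_n = 21/430
κ_2(A) = (42/5) / (21/430) = 172.0000
bound on ‖Δx‖/‖x‖: κ·ε = 172.0000·1/406 = 0.4236
solve Ax = b  →  x = [-24.7619 -32.6190]
‖b‖₂ = 2.8284 and ‖x‖₂ = 40.9531
with δb = [0.0064 0.0027], A·Δx = δb → ‖Δx‖ = 0.1426
relative error = 0.0035
realised/bound (from unrounded values) ≈ 0.0082


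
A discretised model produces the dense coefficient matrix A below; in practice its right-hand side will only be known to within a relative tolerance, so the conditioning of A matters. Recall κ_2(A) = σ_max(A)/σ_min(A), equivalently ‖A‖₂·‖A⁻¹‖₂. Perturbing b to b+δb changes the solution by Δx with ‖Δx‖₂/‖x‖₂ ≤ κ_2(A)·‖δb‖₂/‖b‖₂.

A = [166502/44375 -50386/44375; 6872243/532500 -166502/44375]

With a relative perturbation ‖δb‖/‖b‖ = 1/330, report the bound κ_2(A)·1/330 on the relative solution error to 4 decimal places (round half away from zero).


1.0327

form AᵀA = [81951718009/453690000 -995931713/18903750; -995931713/18903750 48418664/3150625] with trace 142278409/725904 and determinant 60025/181476
λ_max, λ_min = (142278409/725904 ± √20242448509369681/526936617216)/2 = 196, 1225/725904
κ_2(A) = √(λ_max/λ_min) = √(196 / (1225/725904)) = 340.8000
κ_2(A)·‖δb‖/‖b‖ = 1.0327


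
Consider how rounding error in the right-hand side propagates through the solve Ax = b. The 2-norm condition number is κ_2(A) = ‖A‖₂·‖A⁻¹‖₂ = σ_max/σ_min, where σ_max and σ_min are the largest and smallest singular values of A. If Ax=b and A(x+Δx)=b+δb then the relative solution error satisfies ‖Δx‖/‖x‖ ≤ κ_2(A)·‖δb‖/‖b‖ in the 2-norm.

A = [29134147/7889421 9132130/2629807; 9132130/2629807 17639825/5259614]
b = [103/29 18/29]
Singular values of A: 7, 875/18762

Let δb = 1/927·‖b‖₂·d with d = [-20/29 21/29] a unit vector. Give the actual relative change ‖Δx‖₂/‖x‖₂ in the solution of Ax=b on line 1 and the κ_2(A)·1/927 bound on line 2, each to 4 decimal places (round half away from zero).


0.0019
0.1619

largest singular value 7, smallest 875/18762
condition number: 7 ÷ (875/18762) = 150.0960
κ_2(A)·‖δb‖/‖b‖ = 0.1619
solve Ax = b  →  x = [29.8859 -30.7588]
2-norm of b is 3.6056; of x, 42.8867
with δb = [-0.0027 0.0028], A·Δx = δb → ‖Δx‖ = 0.0834
relative error = 0.0019
so the bound overstates the realised error by a factor of ≈ 83.2624 (computed from the unrounded values)


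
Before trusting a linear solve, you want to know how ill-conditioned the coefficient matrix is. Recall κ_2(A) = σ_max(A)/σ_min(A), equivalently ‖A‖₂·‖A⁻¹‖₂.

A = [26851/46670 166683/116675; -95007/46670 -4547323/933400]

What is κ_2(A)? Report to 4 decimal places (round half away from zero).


M = AᵀA = [194946125/43561778 3742658865/348494224; 3742658865/348494224 35930036329/1393976896]. tr(M)=249516641/8248384, det(M)=366025/32993536
λ_max, λ_min = (249516641/8248384 ± √62255535021169281/68035838611456)/2 = 121/4, 3025/8248384
κ = σ_max/σ_min = (11/2)/(55/2872) = 287.2000

287.2000


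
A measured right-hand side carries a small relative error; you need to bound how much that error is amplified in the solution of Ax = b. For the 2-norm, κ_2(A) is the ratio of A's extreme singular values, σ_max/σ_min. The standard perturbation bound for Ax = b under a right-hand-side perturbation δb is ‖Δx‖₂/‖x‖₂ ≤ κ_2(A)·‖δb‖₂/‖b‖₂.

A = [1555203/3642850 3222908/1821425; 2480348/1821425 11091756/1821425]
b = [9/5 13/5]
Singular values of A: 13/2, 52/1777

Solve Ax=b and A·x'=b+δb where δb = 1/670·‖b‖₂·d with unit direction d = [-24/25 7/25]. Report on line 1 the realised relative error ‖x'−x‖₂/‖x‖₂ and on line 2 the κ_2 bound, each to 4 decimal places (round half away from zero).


0.0047
0.3315

largest singular value 13/2, smallest 52/1777
κ = σ_max/σ_min = (13/2)/(52/1777) = 222.1250
bound on ‖Δx‖/‖x‖: κ·ε = 222.1250·1/670 = 0.3315
solve Ax = b  →  x = [33.4409 -7.0511]
‖b‖₂ = 3.1623 and ‖x‖₂ = 34.1762
Δx = A⁻¹·δb where δb = 1/670·3.1623·d; ‖Δx‖ = 0.1613
dividing the unrounded norms, ‖Δx‖/‖x‖ = 0.0047
so the bound overstates the realised error by a factor of ≈ 70.2485 (computed from the unrounded values)


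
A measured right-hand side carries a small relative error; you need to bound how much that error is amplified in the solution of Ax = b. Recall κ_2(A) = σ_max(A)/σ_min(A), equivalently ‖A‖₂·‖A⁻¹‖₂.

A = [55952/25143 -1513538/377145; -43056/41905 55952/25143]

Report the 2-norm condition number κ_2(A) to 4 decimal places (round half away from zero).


32.6250

M = AᵀA = [328546816/54686025 -368052256/32811615; -368052256/32811615 10363972996/492174225]. tr(M)=9218612/340605, det(M)=29246464/42575625
solving λ² − 9218612/340605·λ + 29246464/42575625 = 0 gives λ = 676/25, 43264/1703025
so κ_2 = √((676/25) / (43264/1703025)) = 32.6250


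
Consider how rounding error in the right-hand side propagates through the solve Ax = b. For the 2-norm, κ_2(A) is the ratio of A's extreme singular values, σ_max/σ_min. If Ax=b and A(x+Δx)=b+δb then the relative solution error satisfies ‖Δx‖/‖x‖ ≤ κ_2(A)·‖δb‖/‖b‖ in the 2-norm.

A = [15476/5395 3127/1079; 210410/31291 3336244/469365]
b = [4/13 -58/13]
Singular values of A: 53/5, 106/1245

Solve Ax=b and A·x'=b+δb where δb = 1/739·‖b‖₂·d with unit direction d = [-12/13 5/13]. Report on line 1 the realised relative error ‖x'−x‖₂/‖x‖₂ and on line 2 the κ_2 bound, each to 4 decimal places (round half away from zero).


0.0030
0.1685

from the listed singular values, σ₁ = 53/5, σ_n = 106/1245
κ = σ_max/σ_min = (53/5)/(106/1245) = 124.5000
perturbation bound = 124.5000·1/739 = 0.1685
solve Ax = b  →  x = [16.7502 -16.4736]
2-norm of b is 4.4721; of x, 23.4936
with δb = [-0.0056 0.0023], A·Δx = δb → ‖Δx‖ = 0.0711
relative error = 0.0030
so the bound overstates the realised error by a factor of ≈ 55.6853 (computed from the unrounded values)


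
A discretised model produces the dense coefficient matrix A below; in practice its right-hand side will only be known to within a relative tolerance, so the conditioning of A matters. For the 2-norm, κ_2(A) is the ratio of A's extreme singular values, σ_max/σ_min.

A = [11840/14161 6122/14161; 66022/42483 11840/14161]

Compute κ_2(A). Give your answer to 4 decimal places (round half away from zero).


AᵀA = [19448356/6245001 3457280/2081667; 3457280/2081667 614756/693889]; tr = 86440/21609, det = 16/21609
solving λ² − 86440/21609·λ + 16/21609 = 0 gives λ = 4, 4/21609
κ = σ_max/σ_min = 2/(2/147) = 147.0000

147.0000


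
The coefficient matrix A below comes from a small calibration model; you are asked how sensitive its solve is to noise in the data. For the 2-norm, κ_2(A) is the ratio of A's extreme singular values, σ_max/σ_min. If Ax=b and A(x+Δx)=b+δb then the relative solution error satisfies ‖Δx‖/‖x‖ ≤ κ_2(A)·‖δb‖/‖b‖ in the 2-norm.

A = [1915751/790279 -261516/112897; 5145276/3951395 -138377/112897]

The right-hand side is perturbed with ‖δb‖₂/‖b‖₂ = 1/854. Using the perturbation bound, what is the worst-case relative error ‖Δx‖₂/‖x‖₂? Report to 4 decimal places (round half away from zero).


0.3754

M = AᵀA = [409087932409/54026029225 -11131437888/1543600835; -11131437888/1543600835 302902465/44102881]. tr(M)=927637874/64240225, det(M)=130321/64240225
eigenvalues of AᵀA: λ = (tr ± √(tr²−4·det))/2 = 361/25, 361/2569609
κ_2(A) = √(λ_max/λ_min) = √((361/25) / (361/2569609)) = 320.6000
worst-case relative error ≤ 320.6000 × 1/854 = 0.3754


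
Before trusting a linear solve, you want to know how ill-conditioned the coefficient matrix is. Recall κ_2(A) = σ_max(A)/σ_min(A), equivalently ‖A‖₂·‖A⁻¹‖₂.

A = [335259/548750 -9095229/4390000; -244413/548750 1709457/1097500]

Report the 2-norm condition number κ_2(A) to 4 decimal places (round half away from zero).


252.8640

M = AᵀA = [3442726233/6022531250 -188820457371/96360500000; -188820457371/96360500000 5179163292801/770884000000]. tr(M)=8991731601/1233414400, det(M)=164025/197346304
λ_max, λ_min = (8991731601/1233414400 ± √80846179414498023201/1521311082127360000)/2 = 729/100, 5625/49336576
so κ_2 = √((729/100) / (5625/49336576)) = 252.8640


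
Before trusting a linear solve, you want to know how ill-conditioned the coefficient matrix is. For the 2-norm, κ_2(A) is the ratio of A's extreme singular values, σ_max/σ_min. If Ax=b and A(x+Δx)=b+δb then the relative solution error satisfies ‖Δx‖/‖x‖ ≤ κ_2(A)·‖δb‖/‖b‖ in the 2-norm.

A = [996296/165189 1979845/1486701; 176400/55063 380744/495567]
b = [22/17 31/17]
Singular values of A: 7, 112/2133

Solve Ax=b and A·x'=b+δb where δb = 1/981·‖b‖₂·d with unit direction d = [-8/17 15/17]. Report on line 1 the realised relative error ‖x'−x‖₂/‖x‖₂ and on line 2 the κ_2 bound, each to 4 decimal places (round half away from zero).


0.0023
0.1359

largest singular value 7, smallest 112/2133
κ_2(A) = 7 / (112/2133) = 133.3125
κ_2(A)·‖δb‖/‖b‖ = 0.1359
solve Ax = b  →  x = [-3.9018 18.6429]
‖b‖₂ = 2.2361 and ‖x‖₂ = 19.0468
δb = ε·‖b‖·d = [-0.0011 0.0020]; solving A·Δx = δb gives ‖Δx‖ = 0.0434
relative error = 0.0023
tightness: 0.0023 against a bound of 0.1359 (unrounded ratio ≈ 0.0168)


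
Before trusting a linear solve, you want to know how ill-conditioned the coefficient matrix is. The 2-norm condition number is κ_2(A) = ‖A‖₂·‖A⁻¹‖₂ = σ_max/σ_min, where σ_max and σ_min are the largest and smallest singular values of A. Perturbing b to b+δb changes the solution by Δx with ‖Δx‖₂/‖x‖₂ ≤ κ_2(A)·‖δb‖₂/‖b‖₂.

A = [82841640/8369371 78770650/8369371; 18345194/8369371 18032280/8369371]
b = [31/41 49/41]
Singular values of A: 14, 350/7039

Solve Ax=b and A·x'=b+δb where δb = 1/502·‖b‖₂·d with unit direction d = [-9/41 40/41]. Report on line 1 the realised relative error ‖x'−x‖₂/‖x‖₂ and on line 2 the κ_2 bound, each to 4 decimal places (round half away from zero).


largest singular value 14, smallest 350/7039
κ = σ_max/σ_min = 14/(350/7039) = 281.5600
worst-case relative error ≤ 281.5600 × 1/502 = 0.5609
solve Ax = b  →  x = [-13.8182 14.6127]
‖b‖ = 1.4142, ‖x‖ = 20.1116
Δx = A⁻¹·δb where δb = 1/502·1.4142·d; ‖Δx‖ = 0.0567
dividing the unrounded norms, ‖Δx‖/‖x‖ = 0.0028
realised/bound (from unrounded values) ≈ 0.0050

0.0028
0.5609


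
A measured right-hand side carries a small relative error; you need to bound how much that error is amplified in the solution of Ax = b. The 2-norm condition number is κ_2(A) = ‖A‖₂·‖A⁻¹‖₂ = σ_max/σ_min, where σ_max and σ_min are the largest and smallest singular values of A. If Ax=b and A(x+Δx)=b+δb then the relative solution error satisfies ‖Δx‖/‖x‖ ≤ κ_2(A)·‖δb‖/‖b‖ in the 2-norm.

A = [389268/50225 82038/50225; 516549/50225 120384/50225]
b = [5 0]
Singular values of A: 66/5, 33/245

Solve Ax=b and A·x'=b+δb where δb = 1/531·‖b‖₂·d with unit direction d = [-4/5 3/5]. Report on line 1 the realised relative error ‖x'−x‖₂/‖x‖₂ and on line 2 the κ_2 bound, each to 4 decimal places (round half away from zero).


from the listed singular values, σ₁ = 66/5, σ_n = 33/245
condition number: (66/5) ÷ (33/245) = 98.0000
κ_2(A)·‖δb‖/‖b‖ = 0.1846
solve Ax = b  →  x = [6.7406 -28.9228]
‖b‖ = 5.0000, ‖x‖ = 29.6978
Δx = A⁻¹·δb where δb = 1/531·5.0000·d; ‖Δx‖ = 0.0699
realised ‖Δx‖/‖x‖ = 0.0024
so the bound overstates the realised error by a factor of ≈ 78.4023 (computed from the unrounded values)

0.0024
0.1846


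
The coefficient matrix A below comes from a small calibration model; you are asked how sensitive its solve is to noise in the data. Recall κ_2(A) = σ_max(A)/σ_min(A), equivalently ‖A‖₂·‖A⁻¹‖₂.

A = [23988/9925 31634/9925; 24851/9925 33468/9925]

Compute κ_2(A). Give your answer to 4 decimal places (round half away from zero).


198.5000

AᵀA = [238599269/19701125 318109932/19701125; 318109932/19701125 424163396/19701125]; tr = 132552533/3940225, det = 2829124/98505625
eigenvalues of AᵀA: λ = (tr ± √(tr²−4·det))/2 = 841/25, 3364/3940225
σ_max=√(841/25)=(29/5), σ_min=√(3364/3940225)=(58/1985) → κ = 198.5000


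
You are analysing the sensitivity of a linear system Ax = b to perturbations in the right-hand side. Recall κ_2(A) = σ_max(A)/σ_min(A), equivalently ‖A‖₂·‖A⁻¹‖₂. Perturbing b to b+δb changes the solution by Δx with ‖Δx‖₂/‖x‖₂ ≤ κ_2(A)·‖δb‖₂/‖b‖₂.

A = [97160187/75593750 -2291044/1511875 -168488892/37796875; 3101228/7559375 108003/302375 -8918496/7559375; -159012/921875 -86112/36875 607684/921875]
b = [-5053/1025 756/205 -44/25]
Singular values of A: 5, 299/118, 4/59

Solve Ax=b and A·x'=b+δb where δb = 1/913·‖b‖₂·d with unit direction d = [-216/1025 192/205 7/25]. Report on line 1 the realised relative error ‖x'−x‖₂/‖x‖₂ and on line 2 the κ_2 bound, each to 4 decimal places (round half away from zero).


largest singular value 5, smallest 4/59
condition number: 5 ÷ (4/59) = 73.7500
perturbation bound = 73.7500·1/913 = 0.0808
solve Ax = b  →  x = [56.5178 1.3606 16.9390]
2-norm of b is 6.4031; of x, 59.0173
Δx = A⁻¹·δb where δb = 1/913·6.4031·d; ‖Δx‖ = 0.1034
realised ‖Δx‖/‖x‖ = 0.0018
so the bound overstates the realised error by a factor of ≈ 46.0848 (computed from the unrounded values)

0.0018
0.0808


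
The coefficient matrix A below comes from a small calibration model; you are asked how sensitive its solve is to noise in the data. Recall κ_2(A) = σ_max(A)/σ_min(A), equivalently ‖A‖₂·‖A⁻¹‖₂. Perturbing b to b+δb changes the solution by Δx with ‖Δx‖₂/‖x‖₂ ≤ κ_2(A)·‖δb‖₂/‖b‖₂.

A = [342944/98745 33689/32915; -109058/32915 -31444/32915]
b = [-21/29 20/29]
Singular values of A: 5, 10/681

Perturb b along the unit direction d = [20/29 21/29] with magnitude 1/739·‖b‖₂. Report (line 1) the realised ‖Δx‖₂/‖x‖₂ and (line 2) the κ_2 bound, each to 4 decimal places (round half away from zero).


0.4608
0.4608

largest singular value 5, smallest 10/681
κ_2(A) = 5 / (10/681) = 340.5000
bound on ‖Δx‖/‖x‖: κ·ε = 340.5000·1/739 = 0.4608
solve Ax = b  →  x = [-0.1920 -0.0560]
‖b‖ = 1.0000, ‖x‖ = 0.2000
with δb = [0.0009 0.0010], A·Δx = δb → ‖Δx‖ = 0.0922
realised ‖Δx‖/‖x‖ = 0.4608
tightness: 0.4608 against a bound of 0.4608; the bound is attained (ratio 1)


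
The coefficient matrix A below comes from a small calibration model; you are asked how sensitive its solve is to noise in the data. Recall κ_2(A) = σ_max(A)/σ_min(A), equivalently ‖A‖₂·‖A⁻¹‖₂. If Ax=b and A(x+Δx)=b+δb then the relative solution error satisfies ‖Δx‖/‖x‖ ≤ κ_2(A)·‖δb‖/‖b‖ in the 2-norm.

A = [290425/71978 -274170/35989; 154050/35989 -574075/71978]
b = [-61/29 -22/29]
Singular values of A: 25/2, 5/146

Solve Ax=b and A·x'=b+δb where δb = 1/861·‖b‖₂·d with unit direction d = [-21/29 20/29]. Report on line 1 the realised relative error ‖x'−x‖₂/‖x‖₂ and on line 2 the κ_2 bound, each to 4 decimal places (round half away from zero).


largest singular value 25/2, smallest 5/146
κ = σ_max/σ_min = (25/2)/(5/146) = 365.0000
κ_2(A)·‖δb‖/‖b‖ = 0.4239
solve Ax = b  →  x = [25.6894 13.8824]
‖b‖ = 2.2361, ‖x‖ = 29.2004
Δx = A⁻¹·δb where δb = 1/861·2.2361·d; ‖Δx‖ = 0.0758
relative error = 0.0026
realised/bound (from unrounded values) ≈ 0.0061

0.0026
0.4239


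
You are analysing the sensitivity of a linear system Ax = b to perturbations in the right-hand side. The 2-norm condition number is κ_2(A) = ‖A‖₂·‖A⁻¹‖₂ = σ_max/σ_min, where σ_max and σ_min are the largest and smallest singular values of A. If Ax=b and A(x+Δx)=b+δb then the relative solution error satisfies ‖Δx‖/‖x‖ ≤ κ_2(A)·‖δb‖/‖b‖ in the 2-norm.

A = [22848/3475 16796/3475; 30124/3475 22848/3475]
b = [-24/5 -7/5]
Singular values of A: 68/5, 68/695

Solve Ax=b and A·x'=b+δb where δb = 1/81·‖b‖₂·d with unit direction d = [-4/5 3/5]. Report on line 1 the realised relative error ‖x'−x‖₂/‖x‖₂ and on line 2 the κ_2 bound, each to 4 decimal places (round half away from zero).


0.0206
1.7160

largest singular value 68/5, smallest 68/695
κ = σ_max/σ_min = (68/5)/(68/695) = 139.0000
bound on ‖Δx‖/‖x‖: κ·ε = 139.0000·1/81 = 1.7160
solve Ax = b  →  x = [-18.6324 24.3529]
2-norm of b is 5.0000; of x, 30.6632
re-solving with b+δb shifts x by Δx of norm 0.6309
realised ‖Δx‖/‖x‖ = 0.0206
so the bound overstates the realised error by a factor of ≈ 83.4038 (computed from the unrounded values)


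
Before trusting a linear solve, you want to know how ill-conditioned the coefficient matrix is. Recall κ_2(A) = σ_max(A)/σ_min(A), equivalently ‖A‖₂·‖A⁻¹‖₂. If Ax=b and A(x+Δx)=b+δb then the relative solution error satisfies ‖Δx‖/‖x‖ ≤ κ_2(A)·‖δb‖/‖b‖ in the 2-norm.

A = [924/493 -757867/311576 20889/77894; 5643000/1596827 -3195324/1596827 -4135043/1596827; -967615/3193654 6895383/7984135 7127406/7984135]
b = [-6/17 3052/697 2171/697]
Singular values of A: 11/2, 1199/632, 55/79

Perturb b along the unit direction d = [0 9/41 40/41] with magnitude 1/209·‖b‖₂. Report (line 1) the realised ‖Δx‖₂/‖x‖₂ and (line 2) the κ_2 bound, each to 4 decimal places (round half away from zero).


σ_max = 11/2, σ_min = 55/79
κ = σ_max/σ_min = (11/2)/(55/79) = 7.9000
perturbation bound = 7.9000·1/209 = 0.0378
solve Ax = b  →  x = [4.3574 3.6600 1.4272]
‖b‖₂ = 5.3852 and ‖x‖₂ = 5.8668
with δb = [0.0000 0.0057 0.0251], A·Δx = δb → ‖Δx‖ = 0.0370
relative error = 0.0063
so the bound overstates the realised error by a factor of ≈ 5.9919 (computed from the unrounded values)

0.0063
0.0378


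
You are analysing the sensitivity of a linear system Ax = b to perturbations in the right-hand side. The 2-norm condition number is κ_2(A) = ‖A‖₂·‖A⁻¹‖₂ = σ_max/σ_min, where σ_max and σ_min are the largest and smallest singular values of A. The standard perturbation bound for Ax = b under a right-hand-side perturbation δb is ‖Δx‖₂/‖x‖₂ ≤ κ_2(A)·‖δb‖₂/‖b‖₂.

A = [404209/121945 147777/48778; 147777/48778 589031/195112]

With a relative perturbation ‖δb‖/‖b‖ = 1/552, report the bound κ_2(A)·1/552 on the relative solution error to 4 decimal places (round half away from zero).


0.0841

M = AᵀA = [1426267189/70728100 1085717619/56582480; 1085717619/56582480 828021625/45265984]. tr(M)=51748889/1345600, det(M)=923521/1345600
eigenvalues of AᵀA: λ = (tr ± √(tr²−4·det))/2 = 961/25, 961/53824
κ_2(A) = √(λ_max/λ_min) = √((961/25) / (961/53824)) = 46.4000
κ_2(A)·‖δb‖/‖b‖ = 0.0841


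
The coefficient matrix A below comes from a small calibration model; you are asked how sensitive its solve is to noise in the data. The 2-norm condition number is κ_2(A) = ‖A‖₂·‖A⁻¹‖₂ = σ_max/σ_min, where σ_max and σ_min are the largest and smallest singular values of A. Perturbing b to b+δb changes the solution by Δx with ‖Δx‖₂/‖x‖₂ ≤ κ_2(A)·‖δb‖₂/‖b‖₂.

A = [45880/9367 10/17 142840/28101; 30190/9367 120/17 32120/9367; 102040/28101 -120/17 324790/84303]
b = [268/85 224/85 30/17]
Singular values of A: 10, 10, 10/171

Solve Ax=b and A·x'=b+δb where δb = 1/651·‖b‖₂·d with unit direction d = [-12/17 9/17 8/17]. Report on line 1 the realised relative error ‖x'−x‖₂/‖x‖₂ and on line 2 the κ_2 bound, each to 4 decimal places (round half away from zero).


σ_max = 10, σ_min = 10/171
κ_2(A) = 10 / (10/171) = 171.0000
worst-case relative error ≤ 171.0000 × 1/651 = 0.2627
solve Ax = b  →  x = [0.3034 0.0800 0.3186]
‖b‖ = 4.4721, ‖x‖ = 0.4472
Δx = A⁻¹·δb where δb = 1/651·4.4721·d; ‖Δx‖ = 0.1175
relative error = 0.2627
so the bound is sharp here: realised error equals the bound

0.2627
0.2627


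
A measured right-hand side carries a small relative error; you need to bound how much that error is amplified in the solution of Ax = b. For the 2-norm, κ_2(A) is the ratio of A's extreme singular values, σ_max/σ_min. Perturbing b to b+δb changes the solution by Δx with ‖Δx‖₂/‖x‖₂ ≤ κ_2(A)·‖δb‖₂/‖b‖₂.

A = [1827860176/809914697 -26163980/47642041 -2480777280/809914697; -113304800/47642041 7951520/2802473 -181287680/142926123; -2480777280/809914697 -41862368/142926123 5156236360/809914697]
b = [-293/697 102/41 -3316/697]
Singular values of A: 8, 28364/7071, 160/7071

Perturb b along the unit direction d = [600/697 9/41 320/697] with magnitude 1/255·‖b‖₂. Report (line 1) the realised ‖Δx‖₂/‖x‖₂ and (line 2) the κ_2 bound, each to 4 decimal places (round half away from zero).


from the listed singular values, σ₁ = 8, σ_n = 160/7071
condition number: 8 ÷ (160/7071) = 353.5500
κ_2(A)·‖δb‖/‖b‖ = 1.3865
solve Ax = b  →  x = [-56.6946 -60.4153 -30.8038]
‖b‖ = 5.3852, ‖x‖ = 88.3921
with δb = [0.0182 0.0046 0.0097], A·Δx = δb → ‖Δx‖ = 0.9333
relative error = 0.0106
so the bound overstates the realised error by a factor of ≈ 131.3120 (computed from the unrounded values)

0.0106
1.3865


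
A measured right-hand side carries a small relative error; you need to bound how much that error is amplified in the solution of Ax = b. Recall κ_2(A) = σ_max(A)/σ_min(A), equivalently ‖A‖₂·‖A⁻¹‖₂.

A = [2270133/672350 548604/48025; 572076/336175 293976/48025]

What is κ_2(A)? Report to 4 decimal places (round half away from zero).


form AᵀA = [22361894937/1564202500 2736604278/55864375; 2736604278/55864375 1340443728/7980625] with trace 456142185/2502724 and determinant 944784/625681
eigenvalues of AᵀA: λ = (tr ± √(tr²−4·det))/2 = 729/4, 5184/625681
so κ_2 = √((729/4) / (5184/625681)) = 148.3125

148.3125


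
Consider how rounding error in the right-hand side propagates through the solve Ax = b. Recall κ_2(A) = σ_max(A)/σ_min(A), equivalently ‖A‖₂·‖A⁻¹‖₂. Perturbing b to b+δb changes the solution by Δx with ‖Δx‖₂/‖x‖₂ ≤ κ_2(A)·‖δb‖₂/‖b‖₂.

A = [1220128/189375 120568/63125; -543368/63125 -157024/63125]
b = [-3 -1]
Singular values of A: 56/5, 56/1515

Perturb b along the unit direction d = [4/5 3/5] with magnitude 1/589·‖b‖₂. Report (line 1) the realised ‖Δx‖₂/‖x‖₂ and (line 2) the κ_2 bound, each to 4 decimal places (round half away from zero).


σ_max = 56/5, σ_min = 56/1515
condition number: (56/5) ÷ (56/1515) = 303.0000
perturbation bound = 303.0000·1/589 = 0.5144
solve Ax = b  →  x = [22.6393 -77.9393]
‖b‖ = 3.1623, ‖x‖ = 81.1608
δb = ε·‖b‖·d = [0.0043 0.0032]; solving A·Δx = δb gives ‖Δx‖ = 0.1452
relative error = 0.0018
tightness: 0.0018 against a bound of 0.5144 (unrounded ratio ≈ 0.0035)

0.0018
0.5144


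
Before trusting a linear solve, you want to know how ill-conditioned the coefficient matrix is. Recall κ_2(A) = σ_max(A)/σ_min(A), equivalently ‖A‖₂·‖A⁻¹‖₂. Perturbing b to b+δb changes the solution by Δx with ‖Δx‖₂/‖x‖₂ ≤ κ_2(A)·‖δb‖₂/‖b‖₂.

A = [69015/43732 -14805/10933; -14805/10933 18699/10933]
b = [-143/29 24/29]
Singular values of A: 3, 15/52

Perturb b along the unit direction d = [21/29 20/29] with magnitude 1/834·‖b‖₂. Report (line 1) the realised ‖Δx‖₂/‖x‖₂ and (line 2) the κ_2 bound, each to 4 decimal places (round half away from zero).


largest singular value 3, smallest 15/52
condition number: 3 ÷ (15/52) = 10.4000
worst-case relative error ≤ 10.4000 × 1/834 = 0.0125
solve Ax = b  →  x = [-8.4506 -6.2069]
‖b‖ = 5.0000, ‖x‖ = 10.4851
δb = ε·‖b‖·d = [0.0043 0.0041]; solving A·Δx = δb gives ‖Δx‖ = 0.0208
realised ‖Δx‖/‖x‖ = 0.0020
so the bound overstates the realised error by a factor of ≈ 6.2911 (computed from the unrounded values)

0.0020
0.0125


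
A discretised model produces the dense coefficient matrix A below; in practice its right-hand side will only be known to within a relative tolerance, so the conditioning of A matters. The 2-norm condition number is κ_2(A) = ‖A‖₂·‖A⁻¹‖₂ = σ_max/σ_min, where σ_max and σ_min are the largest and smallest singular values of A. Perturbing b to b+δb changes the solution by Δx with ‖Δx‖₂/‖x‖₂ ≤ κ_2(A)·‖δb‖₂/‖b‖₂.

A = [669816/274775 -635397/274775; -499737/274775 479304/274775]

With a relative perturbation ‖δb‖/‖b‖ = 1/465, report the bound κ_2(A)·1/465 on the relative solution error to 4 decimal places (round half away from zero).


AᵀA = [27935621721/3020052025 -1064200032/120802081; -1064200032/120802081 25338466881/3020052025]; tr = 63346122/3591025, det = 194481/89775625
char-poly roots: 441/25 and 441/3591025
so κ_2 = √((441/25) / (441/3591025)) = 379.0000
bound on ‖Δx‖/‖x‖: κ·ε = 379.0000·1/465 = 0.8151

0.8151
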